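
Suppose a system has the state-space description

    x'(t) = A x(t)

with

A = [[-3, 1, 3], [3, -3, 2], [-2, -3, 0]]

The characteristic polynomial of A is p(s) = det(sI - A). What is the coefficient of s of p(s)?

18

Expand det(sI - A) for the 3×3 matrix.
p(s) = s^3 + 6s^2 + 18s + 67.
(Check: constant term = det(-A) = (-1)^3 det A = 67; coefficient of s^2 = -tr A = 6.)
The coefficient of s is 18.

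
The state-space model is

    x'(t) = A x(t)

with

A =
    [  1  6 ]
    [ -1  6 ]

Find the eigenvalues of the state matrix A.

det(sI - A) = s^2 - (tr A)s + det A, with tr A = 1 + 6 = 7 and det A = 1·6 - 6·(-1) = 6 - (-6) = 12.
So p(s) = det(sI - A) = s^2 - 7s + 12.
Factor s^2 - 7s + 12: two numbers with sum 7 and product 12 are 4 and 3, so s^2 - 7s + 12 = (s - 4)(s - 3).
Hence p(s) = (s - 4) (s - 3), with roots 3, 4.
At least one eigenvalue has non-negative real part, so the system is not asymptotically stable.

3, 4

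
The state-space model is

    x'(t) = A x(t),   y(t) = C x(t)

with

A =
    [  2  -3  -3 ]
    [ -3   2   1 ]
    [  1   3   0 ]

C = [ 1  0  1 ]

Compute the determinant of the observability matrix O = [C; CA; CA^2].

-108

CA = [[3, 0, -3]]
CA^2 = [[3, -18, -9]]
Observability matrix O = [C; CA; CA^2] = [[1, 0, 1], [3, 0, -3], [3, -18, -9]]
Expanding along the first row, det(O) = 1·(0·(-9) - (-3)·(-18)) - 0·(3·(-9) - (-3)·3) + 1·(3·(-18) - 0·3) = 1·(-54) - 0·(-18) + 1·(-54) = -108
Since det(O) ≠ 0, rank(O) = 3 and the system is completely observable.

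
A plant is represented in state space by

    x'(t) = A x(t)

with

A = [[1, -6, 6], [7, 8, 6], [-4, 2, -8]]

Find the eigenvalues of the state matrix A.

det(sI - A) = s^3 - (tr A)s^2 + (M11 + M22 + M33)s - det A, where Mii is the 2×2 principal minor of A obtained by deleting row i and column i.
tr A = 1 + 8 + (-8) = 1; M11 = 8·(-8) - 6·2 = -64 - 12 = -76; M22 = 1·(-8) - 6·(-4) = -8 - (-24) = 16; M33 = 1·8 - (-6)·7 = 8 - (-42) = 50; sum of minors = -10.
det A = 1·(8·(-8) - 6·2) - (-6)·(7·(-8) - 6·(-4)) + 6·(7·2 - 8·(-4)) = 1·(-76) - (-6)·(-32) + 6·46 = 8.
So p(s) = det(sI - A) = s^3 - s^2 - 10s - 8.
Rational-root test: any integer root divides -8. Testing small divisors, s = -1 works: p(-1) = -1 + (-1) + 10 + (-8) = 0, so (s + 1) is a factor.
Dividing, p(s) = (s + 1)(s^2 - 2s - 8).
Factor s^2 - 2s - 8: two numbers with sum 2 and product -8 are 4 and -2, so s^2 - 2s - 8 = (s - 4)(s + 2).
Hence p(s) = (s - 4) (s + 1) (s + 2), with roots -2, -1, 4.
At least one eigenvalue has non-negative real part, so the system is not asymptotically stable.

-2, -1, 4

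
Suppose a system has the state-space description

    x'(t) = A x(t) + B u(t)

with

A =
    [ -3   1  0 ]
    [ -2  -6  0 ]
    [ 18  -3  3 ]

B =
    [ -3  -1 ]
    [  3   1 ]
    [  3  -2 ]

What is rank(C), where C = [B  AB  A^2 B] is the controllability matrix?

AB = [[12, 4], [-12, -4], [-54, -27]]
A^2B = [[-48, -16], [48, 16], [90, 3]]
Controllability matrix C = [B  AB  A^2B] = [[-3, -1, 12, 4, -48, -16], [3, 1, -12, -4, 48, 16], [3, -2, -54, -27, 90, 3]]
The rows r1, r2, r3 of C are linearly dependent: r1 + r2 = 0 (check each entry), so rank(C) ≤ 2.
The 2×2 minor from rows 1, 3, columns 1, 2 is (-3)·(-2) - (-1)·3 = 6 - (-3) = 9 ≠ 0, so rank(C) = 2.
rank(C) = 2 < n = 3, so the pair (A, B) is not completely controllable.

2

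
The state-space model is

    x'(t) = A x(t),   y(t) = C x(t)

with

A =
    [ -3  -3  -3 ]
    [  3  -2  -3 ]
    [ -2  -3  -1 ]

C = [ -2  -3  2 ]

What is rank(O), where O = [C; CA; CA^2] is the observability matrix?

CA = [[-7, 6, 13]]
CA^2 = [[13, -30, -10]]
Observability matrix O = [C; CA; CA^2] = [[-2, -3, 2], [-7, 6, 13], [13, -30, -10]]
det(O) = (-2)·(6·(-10) - 13·(-30)) - (-3)·((-7)·(-10) - 13·13) + 2·((-7)·(-30) - 6·13) = (-2)·330 - (-3)·(-99) + 2·132 = -693 ≠ 0, so rank(O) = 3.
rank(O) = 3 = n, so the pair (A, C) is completely observable.

3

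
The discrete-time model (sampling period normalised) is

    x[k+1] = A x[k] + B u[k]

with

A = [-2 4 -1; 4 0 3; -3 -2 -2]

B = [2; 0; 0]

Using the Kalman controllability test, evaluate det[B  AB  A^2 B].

-280

AB = [[-4], [8], [-6]]
A^2B = [[46], [-34], [8]]
Controllability matrix C = [B  AB  A^2B] = [[2, -4, 46], [0, 8, -34], [0, -6, 8]]
Expanding along the first row, det(C) = 2·(8·8 - (-34)·(-6)) - (-4)·(0·8 - (-34)·0) + 46·(0·(-6) - 8·0) = 2·(-140) - (-4)·0 + 46·0 = -280
Since det(C) ≠ 0, rank(C) = 3 and the system is completely controllable.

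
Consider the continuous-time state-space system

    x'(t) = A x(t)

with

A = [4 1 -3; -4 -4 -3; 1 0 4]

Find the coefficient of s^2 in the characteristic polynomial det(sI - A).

Expand det(sI - A) for the 3×3 matrix.
p(s) = s^3 - 4s^2 - 9s + 63.
(Check: constant term = det(-A) = (-1)^3 det A = 63; coefficient of s^2 = -tr A = -4.)
The coefficient of s^2 is -4.

-4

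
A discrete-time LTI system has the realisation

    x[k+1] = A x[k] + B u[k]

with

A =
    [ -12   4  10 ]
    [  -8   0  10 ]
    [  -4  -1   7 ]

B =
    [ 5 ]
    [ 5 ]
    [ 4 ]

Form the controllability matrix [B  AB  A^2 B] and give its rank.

AB = [[0], [0], [3]]
A^2B = [[30], [30], [21]]
Controllability matrix C = [B  AB  A^2B] = [[5, 0, 30], [5, 0, 30], [4, 3, 21]]
The rows r1, r2, r3 of C are linearly dependent: -r1 + r2 = 0 (check each entry), so rank(C) ≤ 2.
The 2×2 minor from rows 1, 3, columns 1, 2 is 5·3 - 0·4 = 15 - 0 = 15 ≠ 0, so rank(C) = 2.
rank(C) = 2 < n = 3, so the pair (A, B) is not completely controllable.

2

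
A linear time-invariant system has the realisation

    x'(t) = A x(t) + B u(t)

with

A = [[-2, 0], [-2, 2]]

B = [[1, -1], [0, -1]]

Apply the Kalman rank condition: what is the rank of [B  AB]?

AB = [[-2, 2], [-2, 0]]
Controllability matrix C = [B  AB] = [[1, -1, -2, 2], [0, -1, -2, 0]]
Take the 2×2 submatrix of C formed by columns 1, 2: [[1, -1], [0, -1]]. Its determinant is 1·(-1) - (-1)·0 = -1 - 0 = -1 ≠ 0.
So rank(C) ≥ 2; since C has 2 rows, rank(C) = 2.
rank(C) = 2 = n, so the pair (A, B) is completely controllable.

2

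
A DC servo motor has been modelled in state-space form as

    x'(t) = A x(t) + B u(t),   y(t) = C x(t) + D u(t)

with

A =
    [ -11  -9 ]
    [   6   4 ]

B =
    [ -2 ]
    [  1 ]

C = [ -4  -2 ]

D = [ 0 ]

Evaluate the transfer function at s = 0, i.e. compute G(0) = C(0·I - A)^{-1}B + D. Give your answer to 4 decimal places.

G(0) = C(-A)^{-1}B + D = -C A^{-1} B + D.
det A = 10, so A^{-1} = (1/10)·adj(A) = [[2/5, 9/10], [-3/5, -11/10]]
A^{-1} B = [1/10, 1/10]^T
C A^{-1} B = -3/5
G(0) = D - C A^{-1} B = 0 - (-3/5) = 3/5 ≈ 0.6000

0.6000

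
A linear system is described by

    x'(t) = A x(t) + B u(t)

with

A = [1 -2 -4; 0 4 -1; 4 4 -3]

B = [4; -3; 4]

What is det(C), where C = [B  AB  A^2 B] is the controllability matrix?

AB = [[-6], [-16], [-8]]
A^2B = [[58], [-56], [-64]]
Controllability matrix C = [B  AB  A^2B] = [[4, -6, 58], [-3, -16, -56], [4, -8, -64]]
Expanding along the first row, det(C) = 4·((-16)·(-64) - (-56)·(-8)) - (-6)·((-3)·(-64) - (-56)·4) + 58·((-3)·(-8) - (-16)·4) = 4·576 - (-6)·416 + 58·88 = 9904
Since det(C) ≠ 0, rank(C) = 3 and the system is completely controllable.

9904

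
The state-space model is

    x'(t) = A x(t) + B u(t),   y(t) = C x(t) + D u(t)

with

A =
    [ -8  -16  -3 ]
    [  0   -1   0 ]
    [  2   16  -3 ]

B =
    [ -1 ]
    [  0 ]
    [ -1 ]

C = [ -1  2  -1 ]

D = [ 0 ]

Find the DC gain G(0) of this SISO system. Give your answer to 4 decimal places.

0.3333

G(0) = C(-A)^{-1}B + D = -C A^{-1} B + D.
det A = -30, so A^{-1} = (1/-30)·adj(A) = [[-1/10, 16/5, 1/10], [0, -1, 0], [-1/15, -16/5, -4/15]]
A^{-1} B = [0, 0, 1/3]^T
C A^{-1} B = -1/3
G(0) = D - C A^{-1} B = 0 - (-1/3) = 1/3 ≈ 0.3333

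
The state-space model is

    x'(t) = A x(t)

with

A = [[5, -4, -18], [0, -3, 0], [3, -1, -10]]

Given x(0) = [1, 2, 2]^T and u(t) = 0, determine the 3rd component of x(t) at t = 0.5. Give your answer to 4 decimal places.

-1.7341

det(sI - A) = s^3 - (tr A)s^2 + (M11 + M22 + M33)s - det A, where Mii is the 2×2 principal minor of A obtained by deleting row i and column i.
tr A = 5 + (-3) + (-10) = -8; M11 = (-3)·(-10) - 0·(-1) = 30 - 0 = 30; M22 = 5·(-10) - (-18)·3 = -50 - (-54) = 4; M33 = 5·(-3) - (-4)·0 = -15 - 0 = -15; sum of minors = 19.
det A = 5·((-3)·(-10) - 0·(-1)) - (-4)·(0·(-10) - 0·3) + (-18)·(0·(-1) - (-3)·3) = 5·30 - (-4)·0 + (-18)·9 = -12.
So p(s) = det(sI - A) = s^3 + 8s^2 + 19s + 12.
Rational-root test: any integer root divides 12. Testing small divisors, s = -1 works: p(-1) = -1 + 8 + (-19) + 12 = 0, so (s + 1) is a factor.
Dividing, p(s) = (s + 1)(s^2 + 7s + 12).
Factor s^2 + 7s + 12: two numbers with sum -7 and product 12 are -3 and -4, so s^2 + 7s + 12 = (s + 3)(s + 4).
Hence p(s) = (s + 1) (s + 3) (s + 4), with roots -4, -3, -1.
The eigenvalues -4, -3, -1 are distinct and real, so A is diagonalisable and x(t) = e^{At} x(0) = V diag(e^{λ_i t}) V^{-1} x(0), where the columns of V are the eigenvectors.
λ = -4: A - (-4)I = [[9, -4, -18], [0, 1, 0], [3, -1, -6]]. v must be orthogonal to every row; (row 1) × (row 2) = [18, 0, 9], so take v_1 = [2, 0, 1]^T.
λ = -3: A - (-3)I = [[8, -4, -18], [0, 0, 0], [3, -1, -7]]. v must be orthogonal to every row; (row 1) × (row 3) = [10, 2, 4], so take v_2 = [5, 1, 2]^T.
λ = -1: A - (-1)I = [[6, -4, -18], [0, -2, 0], [3, -1, -9]]. v must be orthogonal to every row; (row 1) × (row 2) = [-36, 0, -12], so take v_3 = [3, 0, 1]^T.
V = [v_1 v_2 v_3] = [[2, 5, 3], [0, 1, 0], [1, 2, 1]] has det V = -1, so V^{-1} = adj(V)/det V = [[-1, -1, 3], [0, 1, 0], [1, -1, -2]].
Modal coordinates z(0) = V^{-1} x(0): (-1)·1 + (-1)·2 + 3·2 = 3; 0·1 + 1·2 + 0·2 = 2; 1·1 + (-1)·2 + (-2)·2 = -5; so z(0) = [3, 2, -5]^T.
x_3(t) = Σ_i (v_i)_3 · z_i(0) · e^{λ_i t} (row 3 of V times the modal terms).
x_3(0.5) = 1·3·e^{-4·0.5} + 2·2·e^{-3·0.5} + 1·(-5)·e^{-1·0.5} = 3·0.135335 + 4·0.223130 + (-5)·0.606531 = -1.7341.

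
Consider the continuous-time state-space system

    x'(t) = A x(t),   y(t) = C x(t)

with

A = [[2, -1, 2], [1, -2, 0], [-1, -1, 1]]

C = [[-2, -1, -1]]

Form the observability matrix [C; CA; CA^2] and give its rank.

CA = [[-4, 5, -5]]
CA^2 = [[2, -1, -13]]
Observability matrix O = [C; CA; CA^2] = [[-2, -1, -1], [-4, 5, -5], [2, -1, -13]]
det(O) = (-2)·(5·(-13) - (-5)·(-1)) - (-1)·((-4)·(-13) - (-5)·2) + (-1)·((-4)·(-1) - 5·2) = (-2)·(-70) - (-1)·62 + (-1)·(-6) = 208 ≠ 0, so rank(O) = 3.
rank(O) = 3 = n, so the pair (A, C) is completely observable.

3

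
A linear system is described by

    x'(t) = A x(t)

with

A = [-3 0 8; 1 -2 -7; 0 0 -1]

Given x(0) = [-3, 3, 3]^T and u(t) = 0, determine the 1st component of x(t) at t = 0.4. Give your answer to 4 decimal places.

det(sI - A) = s^3 - (tr A)s^2 + (M11 + M22 + M33)s - det A, where Mii is the 2×2 principal minor of A obtained by deleting row i and column i.
tr A = (-3) + (-2) + (-1) = -6; M11 = (-2)·(-1) - (-7)·0 = 2 - 0 = 2; M22 = (-3)·(-1) - 8·0 = 3 - 0 = 3; M33 = (-3)·(-2) - 0·1 = 6 - 0 = 6; sum of minors = 11.
det A = (-3)·((-2)·(-1) - (-7)·0) - 0·(1·(-1) - (-7)·0) + 8·(1·0 - (-2)·0) = (-3)·2 - 0·(-1) + 8·0 = -6.
So p(s) = det(sI - A) = s^3 + 6s^2 + 11s + 6.
Rational-root test: any integer root divides 6. Testing small divisors, s = -1 works: p(-1) = -1 + 6 + (-11) + 6 = 0, so (s + 1) is a factor.
Dividing, p(s) = (s + 1)(s^2 + 5s + 6).
Factor s^2 + 5s + 6: two numbers with sum -5 and product 6 are -2 and -3, so s^2 + 5s + 6 = (s + 2)(s + 3).
Hence p(s) = (s + 1) (s + 2) (s + 3), with roots -3, -2, -1.
The eigenvalues -3, -2, -1 are distinct and real, so A is diagonalisable and x(t) = e^{At} x(0) = V diag(e^{λ_i t}) V^{-1} x(0), where the columns of V are the eigenvectors.
λ = -3: A - (-3)I = [[0, 0, 8], [1, 1, -7], [0, 0, 2]]. v must be orthogonal to every row; (row 1) × (row 2) = [-8, 8, 0], so take v_1 = [1, -1, 0]^T.
λ = -2: A - (-2)I = [[-1, 0, 8], [1, 0, -7], [0, 0, 1]]. v must be orthogonal to every row; (row 1) × (row 2) = [0, 1, 0], so take v_2 = [0, 1, 0]^T.
λ = -1: A - (-1)I = [[-2, 0, 8], [1, -1, -7], [0, 0, 0]]. v must be orthogonal to every row; (row 1) × (row 2) = [8, -6, 2], so take v_3 = [4, -3, 1]^T.
V = [v_1 v_2 v_3] = [[1, 0, 4], [-1, 1, -3], [0, 0, 1]] has det V = 1, so V^{-1} = adj(V)/det V = [[1, 0, -4], [1, 1, -1], [0, 0, 1]].
Modal coordinates z(0) = V^{-1} x(0): 1·(-3) + 0·3 + (-4)·3 = -15; 1·(-3) + 1·3 + (-1)·3 = -3; 0·(-3) + 0·3 + 1·3 = 3; so z(0) = [-15, -3, 3]^T.
x_1(t) = Σ_i (v_i)_1 · z_i(0) · e^{λ_i t} (row 1 of V times the modal terms).
x_1(0.4) = 1·(-15)·e^{-3·0.4} + 0·(-3)·e^{-2·0.4} + 4·3·e^{-1·0.4} = (-15)·0.301194 + 0·0.449329 + 12·0.670320 = 3.5259.

3.5259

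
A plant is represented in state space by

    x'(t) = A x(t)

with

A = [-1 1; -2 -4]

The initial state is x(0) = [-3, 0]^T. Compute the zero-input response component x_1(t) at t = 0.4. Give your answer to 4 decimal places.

-1.7924

det(sI - A) = s^2 - (tr A)s + det A, with tr A = (-1) + (-4) = -5 and det A = (-1)·(-4) - 1·(-2) = 4 - (-2) = 6.
So p(s) = det(sI - A) = s^2 + 5s + 6.
Factor s^2 + 5s + 6: two numbers with sum -5 and product 6 are -2 and -3, so s^2 + 5s + 6 = (s + 2)(s + 3).
Hence p(s) = (s + 2) (s + 3), with roots -3, -2.
The eigenvalues -3, -2 are distinct and real, so A is diagonalisable and x(t) = e^{At} x(0) = V diag(e^{λ_i t}) V^{-1} x(0), where the columns of V are the eigenvectors.
λ = -3: A - (-3)I = [[2, 1], [-2, -1]]. Row 1 gives 2·v1 + 1·v2 = 0, so take v_1 = [-1, 2]^T.
λ = -2: A - (-2)I = [[1, 1], [-2, -2]]. Row 1 gives 1·v1 + 1·v2 = 0, so take v_2 = [1, -1]^T.
V = [v_1 v_2] = [[-1, 1], [2, -1]] has det V = -1, so V^{-1} = adj(V)/det V = [[1, 1], [2, 1]].
Modal coordinates z(0) = V^{-1} x(0): 1·(-3) + 1·0 = -3; 2·(-3) + 1·0 = -6; so z(0) = [-3, -6]^T.
x_1(t) = Σ_i (v_i)_1 · z_i(0) · e^{λ_i t} (row 1 of V times the modal terms).
x_1(0.4) = (-1)·(-3)·e^{-3·0.4} + 1·(-6)·e^{-2·0.4} = 3·0.301194 + (-6)·0.449329 = -1.7924.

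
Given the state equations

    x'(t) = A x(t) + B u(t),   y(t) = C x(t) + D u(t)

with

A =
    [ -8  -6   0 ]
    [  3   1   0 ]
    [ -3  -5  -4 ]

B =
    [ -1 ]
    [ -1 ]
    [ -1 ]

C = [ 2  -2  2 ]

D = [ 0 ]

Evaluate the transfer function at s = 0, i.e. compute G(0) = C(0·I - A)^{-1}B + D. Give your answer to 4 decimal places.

G(0) = C(-A)^{-1}B + D = -C A^{-1} B + D.
det A = -40, so A^{-1} = (1/-40)·adj(A) = [[1/10, 3/5, 0], [-3/10, -4/5, 0], [3/10, 11/20, -1/4]]
A^{-1} B = [-7/10, 11/10, -3/5]^T
C A^{-1} B = -24/5
G(0) = D - C A^{-1} B = 0 - (-24/5) = 24/5 ≈ 4.8000

4.8000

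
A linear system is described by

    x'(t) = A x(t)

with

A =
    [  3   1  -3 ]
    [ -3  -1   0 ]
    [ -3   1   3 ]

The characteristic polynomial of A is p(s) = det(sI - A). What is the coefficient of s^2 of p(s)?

Expand det(sI - A) for the 3×3 matrix.
p(s) = s^3 - 5s^2 - 3s - 18.
(Check: constant term = det(-A) = (-1)^3 det A = -18; coefficient of s^2 = -tr A = -5.)
The coefficient of s^2 is -5.

-5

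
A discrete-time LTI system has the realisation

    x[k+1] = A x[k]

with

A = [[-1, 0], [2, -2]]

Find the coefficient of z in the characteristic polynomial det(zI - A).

For a 2×2 matrix, det(zI - A) = z^2 - (tr A)z + det A.
tr A = -3, det A = 2.
So p(z) = z^2 + 3z + 2.
The coefficient of z is 3.

3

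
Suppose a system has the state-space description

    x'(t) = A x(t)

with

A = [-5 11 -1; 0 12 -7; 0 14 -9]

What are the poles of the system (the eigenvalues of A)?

det(sI - A) = s^3 - (tr A)s^2 + (M11 + M22 + M33)s - det A, where Mii is the 2×2 principal minor of A obtained by deleting row i and column i.
tr A = (-5) + 12 + (-9) = -2; M11 = 12·(-9) - (-7)·14 = -108 - (-98) = -10; M22 = (-5)·(-9) - (-1)·0 = 45 - 0 = 45; M33 = (-5)·12 - 11·0 = -60 - 0 = -60; sum of minors = -25.
det A = (-5)·(12·(-9) - (-7)·14) - 11·(0·(-9) - (-7)·0) + (-1)·(0·14 - 12·0) = (-5)·(-10) - 11·0 + (-1)·0 = 50.
So p(s) = det(sI - A) = s^3 + 2s^2 - 25s - 50.
Rational-root test: any integer root divides -50. Testing small divisors, s = -2 works: p(-2) = -8 + 8 + 50 + (-50) = 0, so (s + 2) is a factor.
Dividing, p(s) = (s + 2)(s^2 - 25).
Factor s^2 - 25: two numbers with sum 0 and product -25 are 5 and -5, so s^2 - 25 = (s - 5)(s + 5).
Hence p(s) = (s - 5) (s + 2) (s + 5), with roots -5, -2, 5.
At least one eigenvalue has non-negative real part, so the system is not asymptotically stable.

-5, -2, 5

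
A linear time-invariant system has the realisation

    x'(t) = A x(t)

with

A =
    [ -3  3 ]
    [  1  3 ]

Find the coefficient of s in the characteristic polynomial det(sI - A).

0

For a 2×2 matrix, det(sI - A) = s^2 - (tr A)s + det A.
tr A = 0, det A = -12.
So p(s) = s^2 - 12.
The coefficient of s is 0.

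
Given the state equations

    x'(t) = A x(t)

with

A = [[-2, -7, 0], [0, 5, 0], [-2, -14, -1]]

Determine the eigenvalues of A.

det(sI - A) = s^3 - (tr A)s^2 + (M11 + M22 + M33)s - det A, where Mii is the 2×2 principal minor of A obtained by deleting row i and column i.
tr A = (-2) + 5 + (-1) = 2; M11 = 5·(-1) - 0·(-14) = -5 - 0 = -5; M22 = (-2)·(-1) - 0·(-2) = 2 - 0 = 2; M33 = (-2)·5 - (-7)·0 = -10 - 0 = -10; sum of minors = -13.
det A = (-2)·(5·(-1) - 0·(-14)) - (-7)·(0·(-1) - 0·(-2)) + 0·(0·(-14) - 5·(-2)) = (-2)·(-5) - (-7)·0 + 0·10 = 10.
So p(s) = det(sI - A) = s^3 - 2s^2 - 13s - 10.
Rational-root test: any integer root divides -10. Testing small divisors, s = -1 works: p(-1) = -1 + (-2) + 13 + (-10) = 0, so (s + 1) is a factor.
Dividing, p(s) = (s + 1)(s^2 - 3s - 10).
Factor s^2 - 3s - 10: two numbers with sum 3 and product -10 are 5 and -2, so s^2 - 3s - 10 = (s - 5)(s + 2).
Hence p(s) = (s - 5) (s + 1) (s + 2), with roots -2, -1, 5.
At least one eigenvalue has non-negative real part, so the system is not asymptotically stable.

-2, -1, 5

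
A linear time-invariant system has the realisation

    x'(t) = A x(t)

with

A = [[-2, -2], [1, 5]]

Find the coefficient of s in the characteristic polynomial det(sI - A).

For a 2×2 matrix, det(sI - A) = s^2 - (tr A)s + det A.
tr A = 3, det A = -8.
So p(s) = s^2 - 3s - 8.
The coefficient of s is -3.

-3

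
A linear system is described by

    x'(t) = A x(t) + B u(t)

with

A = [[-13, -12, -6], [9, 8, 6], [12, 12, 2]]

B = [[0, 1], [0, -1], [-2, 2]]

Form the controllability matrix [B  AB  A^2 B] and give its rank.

AB = [[12, -13], [-12, 13], [-4, 4]]
A^2B = [[12, -11], [-12, 11], [-8, 8]]
Controllability matrix C = [B  AB  A^2B] = [[0, 1, 12, -13, 12, -11], [0, -1, -12, 13, -12, 11], [-2, 2, -4, 4, -8, 8]]
The rows r1, r2, r3 of C are linearly dependent: r1 + r2 = 0 (check each entry), so rank(C) ≤ 2.
The 2×2 minor from rows 1, 3, columns 1, 2 is 0·2 - 1·(-2) = 0 - (-2) = 2 ≠ 0, so rank(C) = 2.
rank(C) = 2 < n = 3, so the pair (A, B) is not completely controllable.

2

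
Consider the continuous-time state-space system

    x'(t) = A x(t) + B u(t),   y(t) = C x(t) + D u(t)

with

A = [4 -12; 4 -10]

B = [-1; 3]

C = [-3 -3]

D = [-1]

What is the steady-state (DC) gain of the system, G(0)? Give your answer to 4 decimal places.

G(0) = C(-A)^{-1}B + D = -C A^{-1} B + D.
det A = 8, so A^{-1} = (1/8)·adj(A) = [[-5/4, 3/2], [-1/2, 1/2]]
A^{-1} B = [23/4, 2]^T
C A^{-1} B = -93/4
G(0) = D - C A^{-1} B = -1 - (-93/4) = 89/4 ≈ 22.2500

22.2500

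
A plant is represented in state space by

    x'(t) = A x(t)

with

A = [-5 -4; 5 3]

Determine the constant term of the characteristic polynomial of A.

5

For a 2×2 matrix, det(sI - A) = s^2 - (tr A)s + det A.
tr A = -2, det A = 5.
So p(s) = s^2 + 2s + 5.
The constant term is 5.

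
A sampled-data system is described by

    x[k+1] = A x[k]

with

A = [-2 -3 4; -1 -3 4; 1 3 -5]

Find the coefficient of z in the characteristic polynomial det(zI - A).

Expand det(zI - A) for the 3×3 matrix.
p(z) = z^3 + 10z^2 + 12z + 3.
(Check: constant term = det(-A) = (-1)^3 det A = 3; coefficient of z^2 = -tr A = 10.)
The coefficient of z is 12.

12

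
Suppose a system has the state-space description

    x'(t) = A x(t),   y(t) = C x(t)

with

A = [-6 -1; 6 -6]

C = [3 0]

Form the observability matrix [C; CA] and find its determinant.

-9

CA = [[-18, -3]]
Observability matrix O = [C; CA] = [[3, 0], [-18, -3]]
det(O) = 3·(-3) - 0·(-18) = -9 - 0 = -9
Since det(O) ≠ 0, rank(O) = 2 and the system is completely observable.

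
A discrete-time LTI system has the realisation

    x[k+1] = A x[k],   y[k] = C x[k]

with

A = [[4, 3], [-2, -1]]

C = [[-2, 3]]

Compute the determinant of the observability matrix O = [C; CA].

60

CA = [[-14, -9]]
Observability matrix O = [C; CA] = [[-2, 3], [-14, -9]]
det(O) = (-2)·(-9) - 3·(-14) = 18 - (-42) = 60
Since det(O) ≠ 0, rank(O) = 2 and the system is completely observable.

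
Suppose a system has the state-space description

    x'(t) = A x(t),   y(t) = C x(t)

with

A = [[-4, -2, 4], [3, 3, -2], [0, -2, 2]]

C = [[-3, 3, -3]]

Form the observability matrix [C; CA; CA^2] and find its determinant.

-8370

CA = [[21, 21, -24]]
CA^2 = [[-21, 69, -6]]
Observability matrix O = [C; CA; CA^2] = [[-3, 3, -3], [21, 21, -24], [-21, 69, -6]]
Expanding along the first row, det(O) = (-3)·(21·(-6) - (-24)·69) - 3·(21·(-6) - (-24)·(-21)) + (-3)·(21·69 - 21·(-21)) = (-3)·1530 - 3·(-630) + (-3)·1890 = -8370
Since det(O) ≠ 0, rank(O) = 3 and the system is completely observable.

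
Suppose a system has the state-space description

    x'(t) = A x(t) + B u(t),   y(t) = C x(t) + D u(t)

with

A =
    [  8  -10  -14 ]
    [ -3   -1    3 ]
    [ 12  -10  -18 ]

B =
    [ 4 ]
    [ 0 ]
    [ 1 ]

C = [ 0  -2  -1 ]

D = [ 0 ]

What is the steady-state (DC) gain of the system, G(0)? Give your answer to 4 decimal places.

G(0) = C(-A)^{-1}B + D = -C A^{-1} B + D.
det A = -24, so A^{-1} = (1/-24)·adj(A) = [[-2, 5/3, 11/6], [3/4, -1, -3/4], [-7/4, 5/3, 19/12]]
A^{-1} B = [-37/6, 9/4, -65/12]^T
C A^{-1} B = 11/12
G(0) = D - C A^{-1} B = 0 - (11/12) = -11/12 ≈ -0.9167

-0.9167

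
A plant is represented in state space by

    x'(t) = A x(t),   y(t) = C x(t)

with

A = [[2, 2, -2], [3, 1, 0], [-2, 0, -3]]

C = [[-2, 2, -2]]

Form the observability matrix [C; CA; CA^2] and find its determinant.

192

CA = [[6, -2, 10]]
CA^2 = [[-14, 10, -42]]
Observability matrix O = [C; CA; CA^2] = [[-2, 2, -2], [6, -2, 10], [-14, 10, -42]]
Expanding along the first row, det(O) = (-2)·((-2)·(-42) - 10·10) - 2·(6·(-42) - 10·(-14)) + (-2)·(6·10 - (-2)·(-14)) = (-2)·(-16) - 2·(-112) + (-2)·32 = 192
Since det(O) ≠ 0, rank(O) = 3 and the system is completely observable.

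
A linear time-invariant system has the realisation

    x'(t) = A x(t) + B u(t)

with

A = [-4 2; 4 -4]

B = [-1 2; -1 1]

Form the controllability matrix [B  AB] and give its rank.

AB = [[2, -6], [0, 4]]
Controllability matrix C = [B  AB] = [[-1, 2, 2, -6], [-1, 1, 0, 4]]
Take the 2×2 submatrix of C formed by columns 1, 2: [[-1, 2], [-1, 1]]. Its determinant is (-1)·1 - 2·(-1) = -1 - (-2) = 1 ≠ 0.
So rank(C) ≥ 2; since C has 2 rows, rank(C) = 2.
rank(C) = 2 = n, so the pair (A, B) is completely controllable.

2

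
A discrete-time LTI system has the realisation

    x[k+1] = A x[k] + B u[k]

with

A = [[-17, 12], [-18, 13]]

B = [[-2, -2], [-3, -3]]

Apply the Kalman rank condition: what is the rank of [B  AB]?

1

AB = [[-2, -2], [-3, -3]]
Controllability matrix C = [B  AB] = [[-2, -2, -2, -2], [-3, -3, -3, -3]]
Every column of C is a scalar multiple of column 1 = [-2, -3] (multipliers 1, 1, 1, 1), so the columns span a one-dimensional space.
C ≠ 0, hence rank(C) = 1.
rank(C) = 1 < n = 2, so the pair (A, B) is not completely controllable.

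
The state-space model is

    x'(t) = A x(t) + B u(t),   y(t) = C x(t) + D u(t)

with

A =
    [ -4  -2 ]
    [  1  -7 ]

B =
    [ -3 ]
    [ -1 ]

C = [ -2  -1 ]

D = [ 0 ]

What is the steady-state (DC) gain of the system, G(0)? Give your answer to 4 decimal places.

1.5000

G(0) = C(-A)^{-1}B + D = -C A^{-1} B + D.
det A = 30, so A^{-1} = (1/30)·adj(A) = [[-7/30, 1/15], [-1/30, -2/15]]
A^{-1} B = [19/30, 7/30]^T
C A^{-1} B = -3/2
G(0) = D - C A^{-1} B = 0 - (-3/2) = 3/2 ≈ 1.5000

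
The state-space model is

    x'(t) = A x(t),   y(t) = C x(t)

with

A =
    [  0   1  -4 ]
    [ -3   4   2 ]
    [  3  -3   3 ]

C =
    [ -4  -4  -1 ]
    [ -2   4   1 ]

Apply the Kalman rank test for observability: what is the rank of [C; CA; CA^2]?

3

CA = [[9, -17, 5], [-9, 11, 19]]
CA^2 = [[66, -74, -55], [24, -22, 115]]
Observability matrix O = [C; CA; CA^2] = [[-4, -4, -1], [-2, 4, 1], [9, -17, 5], [-9, 11, 19], [66, -74, -55], [24, -22, 115]]
Take the 3×3 submatrix of O formed by rows 1, 2, 3: [[-4, -4, -1], [-2, 4, 1], [9, -17, 5]]. Its determinant is (-4)·(4·5 - 1·(-17)) - (-4)·((-2)·5 - 1·9) + (-1)·((-2)·(-17) - 4·9) = (-4)·37 - (-4)·(-19) + (-1)·(-2) = -222 ≠ 0.
So rank(O) ≥ 3; since O has 3 columns, rank(O) = 3.
rank(O) = 3 = n, so the pair (A, C) is completely observable.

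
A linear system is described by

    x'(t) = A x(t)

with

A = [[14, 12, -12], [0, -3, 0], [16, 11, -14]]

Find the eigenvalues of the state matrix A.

-3, -2, 2

det(sI - A) = s^3 - (tr A)s^2 + (M11 + M22 + M33)s - det A, where Mii is the 2×2 principal minor of A obtained by deleting row i and column i.
tr A = 14 + (-3) + (-14) = -3; M11 = (-3)·(-14) - 0·11 = 42 - 0 = 42; M22 = 14·(-14) - (-12)·16 = -196 - (-192) = -4; M33 = 14·(-3) - 12·0 = -42 - 0 = -42; sum of minors = -4.
det A = 14·((-3)·(-14) - 0·11) - 12·(0·(-14) - 0·16) + (-12)·(0·11 - (-3)·16) = 14·42 - 12·0 + (-12)·48 = 12.
So p(s) = det(sI - A) = s^3 + 3s^2 - 4s - 12.
Rational-root test: any integer root divides -12. Testing small divisors, s = -2 works: p(-2) = -8 + 12 + 8 + (-12) = 0, so (s + 2) is a factor.
Dividing, p(s) = (s + 2)(s^2 + s - 6).
Factor s^2 + s - 6: two numbers with sum -1 and product -6 are 2 and -3, so s^2 + s - 6 = (s - 2)(s + 3).
Hence p(s) = (s - 2) (s + 2) (s + 3), with roots -3, -2, 2.
At least one eigenvalue has non-negative real part, so the system is not asymptotically stable.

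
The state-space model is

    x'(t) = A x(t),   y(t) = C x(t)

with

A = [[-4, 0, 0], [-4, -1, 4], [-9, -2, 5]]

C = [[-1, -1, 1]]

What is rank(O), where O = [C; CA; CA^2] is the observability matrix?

CA = [[-1, -1, 1]]
CA^2 = [[-1, -1, 1]]
Observability matrix O = [C; CA; CA^2] = [[-1, -1, 1], [-1, -1, 1], [-1, -1, 1]]
Every row of O is a scalar multiple of row 1 = [-1, -1, 1] (multipliers 1, 1, 1), so the rows span a one-dimensional space.
O ≠ 0, hence rank(O) = 1.
rank(O) = 1 < n = 3, so the pair (A, C) is not completely observable.

1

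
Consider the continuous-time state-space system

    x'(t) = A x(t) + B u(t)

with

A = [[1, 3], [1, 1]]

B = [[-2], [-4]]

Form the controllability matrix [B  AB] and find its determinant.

-44

AB = [[-14], [-6]]
Controllability matrix C = [B  AB] = [[-2, -14], [-4, -6]]
det(C) = (-2)·(-6) - (-14)·(-4) = 12 - 56 = -44
Since det(C) ≠ 0, rank(C) = 2 and the system is completely controllable.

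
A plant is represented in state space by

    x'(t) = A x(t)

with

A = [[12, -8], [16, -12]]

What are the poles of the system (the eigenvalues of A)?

det(sI - A) = s^2 - (tr A)s + det A, with tr A = 12 + (-12) = 0 and det A = 12·(-12) - (-8)·16 = -144 - (-128) = -16.
So p(s) = det(sI - A) = s^2 - 16.
Factor s^2 - 16: two numbers with sum 0 and product -16 are 4 and -4, so s^2 - 16 = (s - 4)(s + 4).
Hence p(s) = (s - 4) (s + 4), with roots -4, 4.
At least one eigenvalue has non-negative real part, so the system is not asymptotically stable.

-4, 4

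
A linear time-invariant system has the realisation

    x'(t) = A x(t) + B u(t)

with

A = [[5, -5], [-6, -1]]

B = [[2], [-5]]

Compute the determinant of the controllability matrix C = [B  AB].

161

AB = [[35], [-7]]
Controllability matrix C = [B  AB] = [[2, 35], [-5, -7]]
det(C) = 2·(-7) - 35·(-5) = -14 - (-175) = 161
Since det(C) ≠ 0, rank(C) = 2 and the system is completely controllable.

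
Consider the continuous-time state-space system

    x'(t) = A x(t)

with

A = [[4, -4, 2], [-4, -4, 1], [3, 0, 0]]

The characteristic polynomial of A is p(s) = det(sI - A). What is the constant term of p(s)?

Expand det(sI - A) for the 3×3 matrix.
p(s) = s^3 - 38s - 12.
(Check: constant term = det(-A) = (-1)^3 det A = -12; coefficient of s^2 = -tr A = 0.)
The constant term is -12.

-12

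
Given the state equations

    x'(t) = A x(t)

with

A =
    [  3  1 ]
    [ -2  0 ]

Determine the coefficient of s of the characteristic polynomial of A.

-3

For a 2×2 matrix, det(sI - A) = s^2 - (tr A)s + det A.
tr A = 3, det A = 2.
So p(s) = s^2 - 3s + 2.
The coefficient of s is -3.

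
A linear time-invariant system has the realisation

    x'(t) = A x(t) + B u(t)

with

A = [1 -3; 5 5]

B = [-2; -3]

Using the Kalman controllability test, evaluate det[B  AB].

AB = [[7], [-25]]
Controllability matrix C = [B  AB] = [[-2, 7], [-3, -25]]
det(C) = (-2)·(-25) - 7·(-3) = 50 - (-21) = 71
Since det(C) ≠ 0, rank(C) = 2 and the system is completely controllable.

71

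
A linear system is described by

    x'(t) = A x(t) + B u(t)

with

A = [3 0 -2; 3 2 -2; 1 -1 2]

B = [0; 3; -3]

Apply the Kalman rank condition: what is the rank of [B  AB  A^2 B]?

AB = [[6], [12], [-9]]
A^2B = [[36], [60], [-24]]
Controllability matrix C = [B  AB  A^2B] = [[0, 6, 36], [3, 12, 60], [-3, -9, -24]]
det(C) = 0·(12·(-24) - 60·(-9)) - 6·(3·(-24) - 60·(-3)) + 36·(3·(-9) - 12·(-3)) = 0·252 - 6·108 + 36·9 = -324 ≠ 0, so rank(C) = 3.
rank(C) = 3 = n, so the pair (A, B) is completely controllable.

3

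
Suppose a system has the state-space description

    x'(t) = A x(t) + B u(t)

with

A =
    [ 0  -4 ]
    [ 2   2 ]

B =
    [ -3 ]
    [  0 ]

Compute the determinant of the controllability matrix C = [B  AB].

AB = [[0], [-6]]
Controllability matrix C = [B  AB] = [[-3, 0], [0, -6]]
det(C) = (-3)·(-6) - 0·0 = 18 - 0 = 18
Since det(C) ≠ 0, rank(C) = 2 and the system is completely controllable.

18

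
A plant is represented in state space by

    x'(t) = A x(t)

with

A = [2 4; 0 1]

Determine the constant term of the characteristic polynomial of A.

For a 2×2 matrix, det(sI - A) = s^2 - (tr A)s + det A.
tr A = 3, det A = 2.
So p(s) = s^2 - 3s + 2.
The constant term is 2.

2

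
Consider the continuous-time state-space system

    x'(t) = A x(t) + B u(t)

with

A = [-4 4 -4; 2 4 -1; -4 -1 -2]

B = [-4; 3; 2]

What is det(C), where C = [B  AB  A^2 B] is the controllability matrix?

AB = [[20], [2], [9]]
A^2B = [[-108], [39], [-100]]
Controllability matrix C = [B  AB  A^2B] = [[-4, 20, -108], [3, 2, 39], [2, 9, -100]]
Expanding along the first row, det(C) = (-4)·(2·(-100) - 39·9) - 20·(3·(-100) - 39·2) + (-108)·(3·9 - 2·2) = (-4)·(-551) - 20·(-378) + (-108)·23 = 7280
Since det(C) ≠ 0, rank(C) = 3 and the system is completely controllable.

7280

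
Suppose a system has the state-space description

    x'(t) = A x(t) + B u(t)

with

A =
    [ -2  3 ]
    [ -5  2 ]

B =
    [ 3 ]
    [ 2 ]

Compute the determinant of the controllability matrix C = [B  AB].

-33

AB = [[0], [-11]]
Controllability matrix C = [B  AB] = [[3, 0], [2, -11]]
det(C) = 3·(-11) - 0·2 = -33 - 0 = -33
Since det(C) ≠ 0, rank(C) = 2 and the system is completely controllable.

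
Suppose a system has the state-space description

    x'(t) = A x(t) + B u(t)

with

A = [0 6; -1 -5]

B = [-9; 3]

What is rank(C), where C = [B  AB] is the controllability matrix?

1

AB = [[18], [-6]]
Controllability matrix C = [B  AB] = [[-9, 18], [3, -6]]
Every column of C is a scalar multiple of column 1 = [-9, 3] (multipliers 1, -2), so the columns span a one-dimensional space.
C ≠ 0, hence rank(C) = 1.
rank(C) = 1 < n = 2, so the pair (A, B) is not completely controllable.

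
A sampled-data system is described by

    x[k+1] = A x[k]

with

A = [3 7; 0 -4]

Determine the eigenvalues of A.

det(zI - A) = z^2 - (tr A)z + det A, with tr A = 3 + (-4) = -1 and det A = 3·(-4) - 7·0 = -12 - 0 = -12.
So p(z) = det(zI - A) = z^2 + z - 12.
Factor z^2 + z - 12: two numbers with sum -1 and product -12 are 3 and -4, so z^2 + z - 12 = (z - 3)(z + 4).
Hence p(z) = (z - 3) (z + 4), with roots -4, 3.

-4, 3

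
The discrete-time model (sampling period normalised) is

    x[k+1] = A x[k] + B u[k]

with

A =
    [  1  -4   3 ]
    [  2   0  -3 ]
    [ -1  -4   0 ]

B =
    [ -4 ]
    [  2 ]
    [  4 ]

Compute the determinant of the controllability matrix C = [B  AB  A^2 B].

AB = [[0], [-20], [-4]]
A^2B = [[68], [12], [80]]
Controllability matrix C = [B  AB  A^2B] = [[-4, 0, 68], [2, -20, 12], [4, -4, 80]]
Expanding along the first row, det(C) = (-4)·((-20)·80 - 12·(-4)) - 0·(2·80 - 12·4) + 68·(2·(-4) - (-20)·4) = (-4)·(-1552) - 0·112 + 68·72 = 11104
Since det(C) ≠ 0, rank(C) = 3 and the system is completely controllable.

11104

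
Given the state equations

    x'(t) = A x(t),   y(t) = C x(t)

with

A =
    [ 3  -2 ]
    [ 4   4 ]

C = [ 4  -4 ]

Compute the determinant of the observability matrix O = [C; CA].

CA = [[-4, -24]]
Observability matrix O = [C; CA] = [[4, -4], [-4, -24]]
det(O) = 4·(-24) - (-4)·(-4) = -96 - 16 = -112
Since det(O) ≠ 0, rank(O) = 2 and the system is completely observable.

-112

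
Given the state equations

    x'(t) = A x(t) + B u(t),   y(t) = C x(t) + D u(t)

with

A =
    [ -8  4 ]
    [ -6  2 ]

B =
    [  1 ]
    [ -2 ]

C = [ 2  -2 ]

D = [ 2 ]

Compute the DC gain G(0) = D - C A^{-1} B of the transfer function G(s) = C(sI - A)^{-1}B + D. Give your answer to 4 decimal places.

5.0000

G(0) = C(-A)^{-1}B + D = -C A^{-1} B + D.
det A = 8, so A^{-1} = (1/8)·adj(A) = [[1/4, -1/2], [3/4, -1]]
A^{-1} B = [5/4, 11/4]^T
C A^{-1} B = -3
G(0) = D - C A^{-1} B = 2 - (-3) = 5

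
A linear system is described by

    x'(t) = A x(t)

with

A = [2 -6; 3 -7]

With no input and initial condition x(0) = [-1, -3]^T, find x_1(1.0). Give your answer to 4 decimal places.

1.3799

det(sI - A) = s^2 - (tr A)s + det A, with tr A = 2 + (-7) = -5 and det A = 2·(-7) - (-6)·3 = -14 - (-18) = 4.
So p(s) = det(sI - A) = s^2 + 5s + 4.
Factor s^2 + 5s + 4: two numbers with sum -5 and product 4 are -1 and -4, so s^2 + 5s + 4 = (s + 1)(s + 4).
Hence p(s) = (s + 1) (s + 4), with roots -4, -1.
The eigenvalues -4, -1 are distinct and real, so A is diagonalisable and x(t) = e^{At} x(0) = V diag(e^{λ_i t}) V^{-1} x(0), where the columns of V are the eigenvectors.
λ = -4: A - (-4)I = [[6, -6], [3, -3]]. Row 1 gives 6·v1 + (-6)·v2 = 0, so take v_1 = [-1, -1]^T.
λ = -1: A - (-1)I = [[3, -6], [3, -6]]. Row 1 gives 3·v1 + (-6)·v2 = 0, so take v_2 = [2, 1]^T.
V = [v_1 v_2] = [[-1, 2], [-1, 1]] has det V = 1, so V^{-1} = adj(V)/det V = [[1, -2], [1, -1]].
Modal coordinates z(0) = V^{-1} x(0): 1·(-1) + (-2)·(-3) = 5; 1·(-1) + (-1)·(-3) = 2; so z(0) = [5, 2]^T.
x_1(t) = Σ_i (v_i)_1 · z_i(0) · e^{λ_i t} (row 1 of V times the modal terms).
x_1(1.0) = (-1)·5·e^{-4·1.0} + 2·2·e^{-1·1.0} = (-5)·0.018316 + 4·0.367879 = 1.3799.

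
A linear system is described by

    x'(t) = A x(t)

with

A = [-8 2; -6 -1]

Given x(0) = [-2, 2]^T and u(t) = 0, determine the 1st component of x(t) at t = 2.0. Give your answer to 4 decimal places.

0.0028

det(sI - A) = s^2 - (tr A)s + det A, with tr A = (-8) + (-1) = -9 and det A = (-8)·(-1) - 2·(-6) = 8 - (-12) = 20.
So p(s) = det(sI - A) = s^2 + 9s + 20.
Factor s^2 + 9s + 20: two numbers with sum -9 and product 20 are -4 and -5, so s^2 + 9s + 20 = (s + 4)(s + 5).
Hence p(s) = (s + 4) (s + 5), with roots -5, -4.
The eigenvalues -5, -4 are distinct and real, so A is diagonalisable and x(t) = e^{At} x(0) = V diag(e^{λ_i t}) V^{-1} x(0), where the columns of V are the eigenvectors.
λ = -5: A - (-5)I = [[-3, 2], [-6, 4]]. Row 1 gives (-3)·v1 + 2·v2 = 0, so take v_1 = [-2, -3]^T.
λ = -4: A - (-4)I = [[-4, 2], [-6, 3]]. Row 1 gives (-4)·v1 + 2·v2 = 0, so take v_2 = [1, 2]^T.
V = [v_1 v_2] = [[-2, 1], [-3, 2]] has det V = -1, so V^{-1} = adj(V)/det V = [[-2, 1], [-3, 2]].
Modal coordinates z(0) = V^{-1} x(0): (-2)·(-2) + 1·2 = 6; (-3)·(-2) + 2·2 = 10; so z(0) = [6, 10]^T.
x_1(t) = Σ_i (v_i)_1 · z_i(0) · e^{λ_i t} (row 1 of V times the modal terms).
x_1(2.0) = (-2)·6·e^{-5·2.0} + 1·10·e^{-4·2.0} = (-12)·0.000045 + 10·0.000335 = 0.0028.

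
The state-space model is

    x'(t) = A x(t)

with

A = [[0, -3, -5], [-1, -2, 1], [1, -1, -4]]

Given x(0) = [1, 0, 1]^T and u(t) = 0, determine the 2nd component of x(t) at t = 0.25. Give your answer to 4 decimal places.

0.0381

det(sI - A) = s^3 - (tr A)s^2 + (M11 + M22 + M33)s - det A, where Mii is the 2×2 principal minor of A obtained by deleting row i and column i.
tr A = 0 + (-2) + (-4) = -6; M11 = (-2)·(-4) - 1·(-1) = 8 - (-1) = 9; M22 = 0·(-4) - (-5)·1 = 0 - (-5) = 5; M33 = 0·(-2) - (-3)·(-1) = 0 - 3 = -3; sum of minors = 11.
det A = 0·((-2)·(-4) - 1·(-1)) - (-3)·((-1)·(-4) - 1·1) + (-5)·((-1)·(-1) - (-2)·1) = 0·9 - (-3)·3 + (-5)·3 = -6.
So p(s) = det(sI - A) = s^3 + 6s^2 + 11s + 6.
Rational-root test: any integer root divides 6. Testing small divisors, s = -1 works: p(-1) = -1 + 6 + (-11) + 6 = 0, so (s + 1) is a factor.
Dividing, p(s) = (s + 1)(s^2 + 5s + 6).
Factor s^2 + 5s + 6: two numbers with sum -5 and product 6 are -2 and -3, so s^2 + 5s + 6 = (s + 2)(s + 3).
Hence p(s) = (s + 1) (s + 2) (s + 3), with roots -3, -2, -1.
The eigenvalues -3, -2, -1 are distinct and real, so A is diagonalisable and x(t) = e^{At} x(0) = V diag(e^{λ_i t}) V^{-1} x(0), where the columns of V are the eigenvectors.
λ = -3: A - (-3)I = [[3, -3, -5], [-1, 1, 1], [1, -1, -1]]. v must be orthogonal to every row; (row 1) × (row 2) = [2, 2, 0], so take v_1 = [1, 1, 0]^T.
λ = -2: A - (-2)I = [[2, -3, -5], [-1, 0, 1], [1, -1, -2]]. v must be orthogonal to every row; (row 1) × (row 2) = [-3, 3, -3], so take v_2 = [1, -1, 1]^T.
λ = -1: A - (-1)I = [[1, -3, -5], [-1, -1, 1], [1, -1, -3]]. v must be orthogonal to every row; (row 1) × (row 2) = [-8, 4, -4], so take v_3 = [-2, 1, -1]^T.
V = [v_1 v_2 v_3] = [[1, 1, -2], [1, -1, 1], [0, 1, -1]] has det V = -1, so V^{-1} = adj(V)/det V = [[0, 1, 1], [-1, 1, 3], [-1, 1, 2]].
Modal coordinates z(0) = V^{-1} x(0): 0·1 + 1·0 + 1·1 = 1; (-1)·1 + 1·0 + 3·1 = 2; (-1)·1 + 1·0 + 2·1 = 1; so z(0) = [1, 2, 1]^T.
x_2(t) = Σ_i (v_i)_2 · z_i(0) · e^{λ_i t} (row 2 of V times the modal terms).
x_2(0.25) = 1·1·e^{-3·0.25} + (-1)·2·e^{-2·0.25} + 1·1·e^{-1·0.25} = 1·0.472367 + (-2)·0.606531 + 1·0.778801 = 0.0381.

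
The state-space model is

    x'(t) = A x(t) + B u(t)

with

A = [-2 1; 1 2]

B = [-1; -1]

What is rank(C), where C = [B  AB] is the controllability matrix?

2

AB = [[1], [-3]]
Controllability matrix C = [B  AB] = [[-1, 1], [-1, -3]]
det(C) = (-1)·(-3) - 1·(-1) = 3 - (-1) = 4 ≠ 0, so rank(C) = 2.
rank(C) = 2 = n, so the pair (A, B) is completely controllable.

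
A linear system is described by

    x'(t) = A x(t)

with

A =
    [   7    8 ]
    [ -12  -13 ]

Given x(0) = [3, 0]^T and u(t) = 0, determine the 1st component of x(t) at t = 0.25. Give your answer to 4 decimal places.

5.2902

det(sI - A) = s^2 - (tr A)s + det A, with tr A = 7 + (-13) = -6 and det A = 7·(-13) - 8·(-12) = -91 - (-96) = 5.
So p(s) = det(sI - A) = s^2 + 6s + 5.
Factor s^2 + 6s + 5: two numbers with sum -6 and product 5 are -1 and -5, so s^2 + 6s + 5 = (s + 1)(s + 5).
Hence p(s) = (s + 1) (s + 5), with roots -5, -1.
The eigenvalues -5, -1 are distinct and real, so A is diagonalisable and x(t) = e^{At} x(0) = V diag(e^{λ_i t}) V^{-1} x(0), where the columns of V are the eigenvectors.
λ = -5: A - (-5)I = [[12, 8], [-12, -8]]. Row 1 gives 12·v1 + 8·v2 = 0, so take v_1 = [-2, 3]^T.
λ = -1: A - (-1)I = [[8, 8], [-12, -12]]. Row 1 gives 8·v1 + 8·v2 = 0, so take v_2 = [1, -1]^T.
V = [v_1 v_2] = [[-2, 1], [3, -1]] has det V = -1, so V^{-1} = adj(V)/det V = [[1, 1], [3, 2]].
Modal coordinates z(0) = V^{-1} x(0): 1·3 + 1·0 = 3; 3·3 + 2·0 = 9; so z(0) = [3, 9]^T.
x_1(t) = Σ_i (v_i)_1 · z_i(0) · e^{λ_i t} (row 1 of V times the modal terms).
x_1(0.25) = (-2)·3·e^{-5·0.25} + 1·9·e^{-1·0.25} = (-6)·0.286505 + 9·0.778801 = 5.2902.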